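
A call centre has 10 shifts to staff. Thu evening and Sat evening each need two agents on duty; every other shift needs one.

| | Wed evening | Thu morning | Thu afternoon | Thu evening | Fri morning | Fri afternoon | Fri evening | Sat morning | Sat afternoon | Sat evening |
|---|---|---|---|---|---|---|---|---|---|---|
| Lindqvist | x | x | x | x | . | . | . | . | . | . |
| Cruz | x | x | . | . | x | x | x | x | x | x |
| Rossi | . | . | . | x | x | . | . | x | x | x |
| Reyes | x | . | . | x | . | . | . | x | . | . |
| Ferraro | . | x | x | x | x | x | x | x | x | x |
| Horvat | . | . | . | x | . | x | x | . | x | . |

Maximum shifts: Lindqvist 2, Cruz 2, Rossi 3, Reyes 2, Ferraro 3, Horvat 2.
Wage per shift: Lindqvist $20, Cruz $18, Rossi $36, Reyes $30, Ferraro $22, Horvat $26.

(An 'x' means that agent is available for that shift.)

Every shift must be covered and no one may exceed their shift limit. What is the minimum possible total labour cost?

$290

Picking the cheapest available agent for each shift independently would cost $228, but that ignores the shift limits.
An optimal schedule: Wed evening→Cruz, Thu morning→Cruz, Thu afternoon→Lindqvist, Thu evening→Lindqvist+Reyes, Fri morning→Ferraro, Fri afternoon→Ferraro, Fri evening→Horvat, Sat morning→Reyes, Sat afternoon→Horvat, Sat evening→Ferraro+Rossi.
Total: 18 + 18 + 20 + 20 + 30 + 22 + 22 + 26 + 30 + 26 + 22 + 36 = $290.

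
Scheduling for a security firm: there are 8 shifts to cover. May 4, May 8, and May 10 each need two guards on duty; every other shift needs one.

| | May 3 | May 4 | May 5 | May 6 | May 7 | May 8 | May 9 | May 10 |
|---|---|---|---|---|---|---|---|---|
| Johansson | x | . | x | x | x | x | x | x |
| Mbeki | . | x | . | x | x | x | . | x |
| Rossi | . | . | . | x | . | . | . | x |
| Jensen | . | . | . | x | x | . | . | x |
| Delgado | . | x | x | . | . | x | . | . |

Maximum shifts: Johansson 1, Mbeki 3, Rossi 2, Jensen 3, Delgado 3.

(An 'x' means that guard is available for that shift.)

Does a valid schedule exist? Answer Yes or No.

Total capacity is 12 and 11 slots are needed, so capacity alone doesn't rule it out.
Shifts {May 3, May 9} need 2 worker-slots in total, but the guards available for any of those shifts (Johansson) can supply at most 1 among them. So no valid schedule exists.

No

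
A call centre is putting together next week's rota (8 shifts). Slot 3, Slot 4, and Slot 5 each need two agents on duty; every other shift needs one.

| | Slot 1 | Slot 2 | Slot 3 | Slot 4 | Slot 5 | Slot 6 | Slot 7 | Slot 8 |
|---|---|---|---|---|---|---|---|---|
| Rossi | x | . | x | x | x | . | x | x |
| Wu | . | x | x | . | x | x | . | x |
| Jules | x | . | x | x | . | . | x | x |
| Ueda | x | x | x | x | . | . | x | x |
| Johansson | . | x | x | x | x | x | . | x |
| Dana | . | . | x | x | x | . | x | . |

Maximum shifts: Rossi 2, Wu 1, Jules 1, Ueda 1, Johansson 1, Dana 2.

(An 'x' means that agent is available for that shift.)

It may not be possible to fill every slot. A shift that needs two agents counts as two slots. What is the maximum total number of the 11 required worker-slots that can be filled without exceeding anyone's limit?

8

Total capacity across all agents is 2+1+1+1+1+2 = 8, and 11 slots are needed, so at most 8 can be filled.
An assignment achieving 8: Slot 1→Rossi, Slot 2→Ueda, Slot 3→Dana, Slot 4→Dana, Slot 5→Rossi+Johansson, Slot 6→Wu, Slot 7→Jules.
Loads: Rossi 2/2, Wu 1/1, Jules 1/1, Ueda 1/1, Johansson 1/1, Dana 2/2.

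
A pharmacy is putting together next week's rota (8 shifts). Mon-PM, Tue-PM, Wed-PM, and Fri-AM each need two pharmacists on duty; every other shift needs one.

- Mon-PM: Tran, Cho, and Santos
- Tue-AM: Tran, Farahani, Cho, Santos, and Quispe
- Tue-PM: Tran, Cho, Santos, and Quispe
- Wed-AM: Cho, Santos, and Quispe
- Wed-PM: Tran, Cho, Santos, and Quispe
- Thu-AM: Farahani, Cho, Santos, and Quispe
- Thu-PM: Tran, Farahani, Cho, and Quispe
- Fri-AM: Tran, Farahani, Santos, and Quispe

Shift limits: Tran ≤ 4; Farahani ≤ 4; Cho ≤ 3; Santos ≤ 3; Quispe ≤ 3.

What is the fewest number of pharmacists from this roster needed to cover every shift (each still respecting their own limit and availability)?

12 slots to fill and no one can take more than 4, so at least ⌈12/4⌉ = 3 pharmacists are needed.
Any 3 pharmacists together have capacity at most 4+4+3 = 11 < 12 slots, so 3 can never suffice.
Tran, Farahani, Cho, and Santos alone can cover everything: Mon-PM→Tran+Cho, Tue-AM→Farahani, Tue-PM→Tran+Cho, Wed-AM→Cho, Wed-PM→Tran+Santos, Thu-AM→Farahani, Thu-PM→Tran, Fri-AM→Farahani+Santos.

4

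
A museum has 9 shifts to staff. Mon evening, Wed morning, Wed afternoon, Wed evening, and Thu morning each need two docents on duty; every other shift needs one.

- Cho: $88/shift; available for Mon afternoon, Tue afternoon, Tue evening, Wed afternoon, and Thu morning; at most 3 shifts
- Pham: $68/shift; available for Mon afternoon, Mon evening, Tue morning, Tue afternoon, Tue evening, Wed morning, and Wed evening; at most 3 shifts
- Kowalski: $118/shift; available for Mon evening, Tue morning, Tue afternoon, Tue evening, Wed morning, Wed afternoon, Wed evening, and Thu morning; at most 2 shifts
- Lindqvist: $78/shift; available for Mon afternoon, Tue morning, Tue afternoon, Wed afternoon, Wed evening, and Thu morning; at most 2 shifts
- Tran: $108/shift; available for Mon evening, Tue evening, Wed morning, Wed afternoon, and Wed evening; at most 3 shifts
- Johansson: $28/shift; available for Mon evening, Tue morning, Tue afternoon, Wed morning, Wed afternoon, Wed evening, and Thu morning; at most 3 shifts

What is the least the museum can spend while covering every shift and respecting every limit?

Picking the cheapest available docent for each shift independently would cost $692, but that ignores the shift limits.
An optimal schedule: Mon afternoon→Pham, Mon evening→Johansson+Pham, Tue morning→Johansson, Tue afternoon→Cho, Tue evening→Pham, Wed morning→Johansson+Tran, Wed afternoon→Cho+Tran, Wed evening→Lindqvist+Tran, Thu morning→Lindqvist+Cho.
Total: 68 + 28 + 68 + 28 + 88 + 68 + 28 + 108 + 88 + 108 + 78 + 108 + 78 + 88 = $1032.

$1032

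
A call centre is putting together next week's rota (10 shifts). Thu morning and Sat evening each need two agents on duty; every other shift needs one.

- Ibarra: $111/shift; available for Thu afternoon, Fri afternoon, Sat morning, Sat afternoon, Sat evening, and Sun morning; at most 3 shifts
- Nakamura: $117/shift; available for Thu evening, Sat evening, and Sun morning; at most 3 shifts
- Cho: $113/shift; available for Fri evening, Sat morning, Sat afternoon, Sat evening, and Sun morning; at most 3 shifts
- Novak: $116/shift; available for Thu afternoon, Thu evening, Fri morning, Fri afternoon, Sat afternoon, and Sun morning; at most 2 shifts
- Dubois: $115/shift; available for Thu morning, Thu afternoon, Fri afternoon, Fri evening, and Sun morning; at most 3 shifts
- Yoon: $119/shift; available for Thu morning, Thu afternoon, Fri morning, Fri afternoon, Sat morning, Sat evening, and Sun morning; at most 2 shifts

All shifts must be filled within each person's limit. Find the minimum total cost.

Thu morning can only be covered by Dubois and Yoon, so that assignment is forced.
Picking the cheapest available agent for each shift independently would cost $1358, but that ignores the shift limits.
An optimal schedule: Thu morning→Dubois+Yoon, Thu afternoon→Dubois, Thu evening→Novak, Fri morning→Novak, Fri afternoon→Dubois, Fri evening→Cho, Sat morning→Ibarra, Sat afternoon→Ibarra, Sat evening→Ibarra+Cho, Sun morning→Cho.
Total: 115 + 119 + 115 + 116 + 116 + 115 + 113 + 111 + 111 + 111 + 113 + 113 = $1368.

$1368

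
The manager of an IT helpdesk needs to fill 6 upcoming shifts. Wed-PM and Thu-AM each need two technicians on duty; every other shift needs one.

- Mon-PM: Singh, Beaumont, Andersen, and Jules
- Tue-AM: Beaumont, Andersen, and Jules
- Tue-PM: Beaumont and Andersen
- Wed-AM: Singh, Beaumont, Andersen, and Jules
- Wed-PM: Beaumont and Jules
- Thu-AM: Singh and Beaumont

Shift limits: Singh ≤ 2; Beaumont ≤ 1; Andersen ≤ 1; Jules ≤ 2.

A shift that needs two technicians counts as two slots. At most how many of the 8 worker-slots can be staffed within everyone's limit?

Total capacity across all technicians is 2+1+1+2 = 6, and 8 slots are needed, so at most 6 can be filled.
An assignment achieving 6: Mon-PM→Singh, Tue-AM→Andersen, Tue-PM→Beaumont, Wed-AM→Jules, Wed-PM→Jules, Thu-AM→Singh.
Loads: Singh 2/2, Beaumont 1/1, Andersen 1/1, Jules 2/2.

6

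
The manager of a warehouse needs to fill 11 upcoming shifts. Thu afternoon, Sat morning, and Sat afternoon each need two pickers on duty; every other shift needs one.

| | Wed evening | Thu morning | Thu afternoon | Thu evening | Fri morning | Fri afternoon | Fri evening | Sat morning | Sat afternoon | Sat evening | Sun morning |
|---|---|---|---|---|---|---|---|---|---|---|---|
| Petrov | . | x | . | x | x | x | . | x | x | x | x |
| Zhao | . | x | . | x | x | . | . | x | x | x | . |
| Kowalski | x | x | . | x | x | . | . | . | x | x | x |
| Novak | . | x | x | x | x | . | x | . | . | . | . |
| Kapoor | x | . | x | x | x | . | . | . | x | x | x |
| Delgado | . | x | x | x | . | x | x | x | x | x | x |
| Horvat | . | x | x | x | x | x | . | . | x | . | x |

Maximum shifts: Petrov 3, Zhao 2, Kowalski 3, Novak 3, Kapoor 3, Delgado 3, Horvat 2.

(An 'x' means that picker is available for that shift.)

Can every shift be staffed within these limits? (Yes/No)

One valid schedule: Wed evening→Kowalski, Thu morning→Zhao, Thu afternoon→Novak+Kapoor, Thu evening→Novak, Fri morning→Kowalski, Fri afternoon→Petrov, Fri evening→Novak, Sat morning→Petrov+Zhao, Sat afternoon→Kapoor+Delgado, Sat evening→Petrov, Sun morning→Kowalski.
Loads: Petrov 3/3, Zhao 2/2, Kowalski 3/3, Novak 3/3, Kapoor 2/3, Delgado 1/3, Horvat 0/2 — all within limits.

Yes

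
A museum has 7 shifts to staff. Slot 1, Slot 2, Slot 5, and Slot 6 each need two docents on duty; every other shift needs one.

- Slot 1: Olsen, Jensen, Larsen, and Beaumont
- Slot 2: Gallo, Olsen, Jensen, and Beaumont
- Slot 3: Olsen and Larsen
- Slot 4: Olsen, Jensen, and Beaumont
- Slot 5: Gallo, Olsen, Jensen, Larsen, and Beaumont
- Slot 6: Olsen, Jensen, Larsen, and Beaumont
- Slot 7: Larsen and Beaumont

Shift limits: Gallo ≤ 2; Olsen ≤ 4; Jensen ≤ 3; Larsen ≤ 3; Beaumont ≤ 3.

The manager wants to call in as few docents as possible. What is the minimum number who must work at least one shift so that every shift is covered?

11 slots to fill and no one can take more than 4, so at least ⌈11/4⌉ = 3 docents are needed.
Any 3 docents together have capacity at most 4+3+3 = 10 < 11 slots, so 3 can never suffice.
Gallo, Olsen, Jensen, and Larsen alone can cover everything: Slot 1→Olsen+Jensen, Slot 2→Gallo+Olsen, Slot 3→Olsen, Slot 4→Olsen, Slot 5→Gallo+Jensen, Slot 6→Jensen+Larsen, Slot 7→Larsen.

4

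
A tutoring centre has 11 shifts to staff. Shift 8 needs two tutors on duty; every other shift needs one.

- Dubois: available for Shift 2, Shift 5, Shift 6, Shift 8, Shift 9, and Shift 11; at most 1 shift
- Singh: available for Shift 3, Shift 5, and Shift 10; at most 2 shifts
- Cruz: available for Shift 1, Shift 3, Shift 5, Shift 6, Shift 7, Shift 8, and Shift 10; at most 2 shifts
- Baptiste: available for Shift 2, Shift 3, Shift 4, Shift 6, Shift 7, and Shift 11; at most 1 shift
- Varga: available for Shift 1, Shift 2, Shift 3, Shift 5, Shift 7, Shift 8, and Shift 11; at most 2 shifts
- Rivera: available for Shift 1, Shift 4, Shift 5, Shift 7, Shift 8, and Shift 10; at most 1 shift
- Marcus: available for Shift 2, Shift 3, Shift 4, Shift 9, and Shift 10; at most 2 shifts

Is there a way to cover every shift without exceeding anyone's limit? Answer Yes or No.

No

Total capacity is 1+2+2+1+2+1+2 = 11 but 12 worker-slots are needed — infeasible.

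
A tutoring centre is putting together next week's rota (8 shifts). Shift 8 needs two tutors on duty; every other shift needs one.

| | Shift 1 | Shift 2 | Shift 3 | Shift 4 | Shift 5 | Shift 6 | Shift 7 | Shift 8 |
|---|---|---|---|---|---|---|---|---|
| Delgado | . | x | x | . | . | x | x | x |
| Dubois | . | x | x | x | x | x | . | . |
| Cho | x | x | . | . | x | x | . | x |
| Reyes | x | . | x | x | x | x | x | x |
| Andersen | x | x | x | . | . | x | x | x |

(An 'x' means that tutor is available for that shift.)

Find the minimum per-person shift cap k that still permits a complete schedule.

With 5 tutors and 9 worker-slots to fill, someone must work at least ⌈9/5⌉ = 2 shifts, so k ≥ 2.
k = 2 works: Shift 1→Cho, Shift 2→Delgado, Shift 3→Reyes, Shift 4→Dubois, Shift 5→Dubois, Shift 6→Cho, Shift 7→Delgado, Shift 8→Reyes+Andersen.
Loads: Delgado 2, Dubois 2, Cho 2, Reyes 2, Andersen 1 — all ≤ 2.

2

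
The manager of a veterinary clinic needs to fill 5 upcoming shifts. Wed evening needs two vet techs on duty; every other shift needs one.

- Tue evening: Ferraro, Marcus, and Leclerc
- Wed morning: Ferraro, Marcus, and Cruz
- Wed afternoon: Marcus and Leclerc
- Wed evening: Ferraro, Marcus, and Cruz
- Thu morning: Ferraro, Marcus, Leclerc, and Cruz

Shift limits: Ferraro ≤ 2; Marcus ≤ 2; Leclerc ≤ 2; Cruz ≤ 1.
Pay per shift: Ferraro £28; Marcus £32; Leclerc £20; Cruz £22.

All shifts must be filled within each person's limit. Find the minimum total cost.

Picking the cheapest available vet tech for each shift independently would cost £132, but that ignores the shift limits.
An optimal schedule: Tue evening→Leclerc, Wed morning→Cruz, Wed afternoon→Leclerc, Wed evening→Ferraro+Marcus, Thu morning→Ferraro.
Total: 20 + 22 + 20 + 28 + 32 + 28 = £150.

£150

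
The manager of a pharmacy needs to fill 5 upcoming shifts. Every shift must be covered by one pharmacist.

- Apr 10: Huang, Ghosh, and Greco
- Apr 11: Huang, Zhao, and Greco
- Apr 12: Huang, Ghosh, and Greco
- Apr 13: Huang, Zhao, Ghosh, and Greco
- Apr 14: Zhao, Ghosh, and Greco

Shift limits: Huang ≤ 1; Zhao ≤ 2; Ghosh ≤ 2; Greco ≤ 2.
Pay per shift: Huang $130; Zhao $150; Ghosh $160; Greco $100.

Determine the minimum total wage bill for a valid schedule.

Picking the cheapest available pharmacist for each shift independently would cost $500, but that ignores the shift limits.
An optimal schedule: Apr 10→Greco, Apr 11→Greco, Apr 12→Huang, Apr 13→Zhao, Apr 14→Zhao.
Total: 100 + 100 + 130 + 150 + 150 = $630.

$630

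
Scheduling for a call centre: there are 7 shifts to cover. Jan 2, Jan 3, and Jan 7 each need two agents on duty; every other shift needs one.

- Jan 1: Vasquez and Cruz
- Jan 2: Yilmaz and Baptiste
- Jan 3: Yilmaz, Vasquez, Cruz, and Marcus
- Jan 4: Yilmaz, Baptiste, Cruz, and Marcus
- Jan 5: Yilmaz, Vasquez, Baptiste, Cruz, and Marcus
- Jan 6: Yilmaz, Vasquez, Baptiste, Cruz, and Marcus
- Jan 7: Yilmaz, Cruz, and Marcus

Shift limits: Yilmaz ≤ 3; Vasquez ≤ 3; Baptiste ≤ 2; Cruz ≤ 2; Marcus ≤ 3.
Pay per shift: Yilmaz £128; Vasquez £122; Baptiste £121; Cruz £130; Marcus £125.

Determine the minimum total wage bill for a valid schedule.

Jan 2 can only be covered by Yilmaz and Baptiste, so that assignment is forced.
Picking the cheapest available agent for each shift independently would cost £1234, but that ignores the shift limits.
An optimal schedule: Jan 1→Vasquez, Jan 2→Baptiste+Yilmaz, Jan 3→Vasquez+Marcus, Jan 4→Baptiste, Jan 5→Vasquez, Jan 6→Marcus, Jan 7→Marcus+Yilmaz.
Total: 122 + 121 + 128 + 122 + 125 + 121 + 122 + 125 + 125 + 128 = £1239.

£1239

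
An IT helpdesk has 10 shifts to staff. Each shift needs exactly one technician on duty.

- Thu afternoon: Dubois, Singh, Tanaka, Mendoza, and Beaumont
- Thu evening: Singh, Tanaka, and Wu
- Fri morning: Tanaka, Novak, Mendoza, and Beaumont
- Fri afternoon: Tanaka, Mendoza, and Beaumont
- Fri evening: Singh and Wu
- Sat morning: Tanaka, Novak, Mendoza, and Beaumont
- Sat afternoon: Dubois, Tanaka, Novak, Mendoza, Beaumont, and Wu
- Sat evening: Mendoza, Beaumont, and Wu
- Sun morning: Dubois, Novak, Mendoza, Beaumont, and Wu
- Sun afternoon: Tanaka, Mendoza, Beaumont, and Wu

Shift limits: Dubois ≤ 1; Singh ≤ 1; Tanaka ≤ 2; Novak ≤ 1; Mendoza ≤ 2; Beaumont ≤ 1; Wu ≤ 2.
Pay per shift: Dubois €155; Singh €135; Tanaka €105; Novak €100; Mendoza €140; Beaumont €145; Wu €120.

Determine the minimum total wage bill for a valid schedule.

Picking the cheapest available technician for each shift independently would cost €1060, but that ignores the shift limits.
An optimal schedule: Thu afternoon→Dubois, Thu evening→Tanaka, Fri morning→Novak, Fri afternoon→Tanaka, Fri evening→Singh, Sat morning→Mendoza, Sat afternoon→Wu, Sat evening→Mendoza, Sun morning→Wu, Sun afternoon→Beaumont.
Total: 155 + 105 + 100 + 105 + 135 + 140 + 120 + 140 + 120 + 145 = €1265.

€1265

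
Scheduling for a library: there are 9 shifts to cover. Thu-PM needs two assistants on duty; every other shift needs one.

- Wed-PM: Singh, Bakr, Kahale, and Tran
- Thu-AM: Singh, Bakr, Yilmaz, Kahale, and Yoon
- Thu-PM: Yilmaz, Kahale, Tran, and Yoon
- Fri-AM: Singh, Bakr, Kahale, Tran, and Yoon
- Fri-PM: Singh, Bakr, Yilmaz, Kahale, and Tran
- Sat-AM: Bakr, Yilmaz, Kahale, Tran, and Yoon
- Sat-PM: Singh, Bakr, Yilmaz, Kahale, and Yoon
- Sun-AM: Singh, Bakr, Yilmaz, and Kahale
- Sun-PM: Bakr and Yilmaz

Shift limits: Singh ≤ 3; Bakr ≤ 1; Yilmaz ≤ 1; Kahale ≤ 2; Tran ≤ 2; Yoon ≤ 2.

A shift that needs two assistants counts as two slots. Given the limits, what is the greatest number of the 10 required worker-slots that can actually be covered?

Total capacity across all assistants is 3+1+1+2+2+2 = 11, and 10 slots are needed, so at most 10 can be filled.
An assignment achieving 10: Wed-PM→Singh, Thu-AM→Singh, Thu-PM→Yilmaz+Kahale, Fri-AM→Kahale, Fri-PM→Tran, Sat-AM→Tran, Sat-PM→Yoon, Sun-AM→Singh, Sun-PM→Bakr.
Loads: Singh 3/3, Bakr 1/1, Yilmaz 1/1, Kahale 2/2, Tran 2/2, Yoon 1/2.

10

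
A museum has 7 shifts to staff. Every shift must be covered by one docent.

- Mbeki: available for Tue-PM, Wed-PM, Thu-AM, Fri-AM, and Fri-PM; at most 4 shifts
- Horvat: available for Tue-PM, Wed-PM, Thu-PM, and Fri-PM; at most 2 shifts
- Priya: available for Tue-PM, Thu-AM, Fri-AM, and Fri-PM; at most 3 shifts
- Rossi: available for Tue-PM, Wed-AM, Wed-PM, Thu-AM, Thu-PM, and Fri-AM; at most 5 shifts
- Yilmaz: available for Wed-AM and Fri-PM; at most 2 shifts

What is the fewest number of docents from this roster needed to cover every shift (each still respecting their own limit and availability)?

7 slots to fill and no one can take more than 5, so at least ⌈7/5⌉ = 2 docents are needed.
Mbeki and Rossi alone can cover everything: Tue-PM→Mbeki, Wed-AM→Rossi, Wed-PM→Mbeki, Thu-AM→Mbeki, Thu-PM→Rossi, Fri-AM→Rossi, Fri-PM→Mbeki.

2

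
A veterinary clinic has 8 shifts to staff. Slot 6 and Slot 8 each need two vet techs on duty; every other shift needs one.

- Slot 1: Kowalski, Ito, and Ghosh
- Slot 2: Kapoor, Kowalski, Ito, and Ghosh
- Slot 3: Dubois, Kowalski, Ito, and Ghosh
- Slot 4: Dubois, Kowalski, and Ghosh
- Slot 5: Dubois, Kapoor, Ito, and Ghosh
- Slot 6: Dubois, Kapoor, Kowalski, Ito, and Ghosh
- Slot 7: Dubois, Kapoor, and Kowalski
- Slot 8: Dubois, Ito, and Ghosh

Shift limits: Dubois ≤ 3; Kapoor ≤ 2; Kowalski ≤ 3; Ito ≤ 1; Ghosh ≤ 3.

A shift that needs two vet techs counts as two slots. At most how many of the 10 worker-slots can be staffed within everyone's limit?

10

Total capacity across all vet techs is 3+2+3+1+3 = 12, and 10 slots are needed, so at most 10 can be filled.
An assignment achieving 10: Slot 1→Kowalski, Slot 2→Kapoor, Slot 3→Kowalski, Slot 4→Dubois, Slot 5→Kapoor, Slot 6→Kowalski+Ghosh, Slot 7→Dubois, Slot 8→Dubois+Ito.
Loads: Dubois 3/3, Kapoor 2/2, Kowalski 3/3, Ito 1/1, Ghosh 1/3.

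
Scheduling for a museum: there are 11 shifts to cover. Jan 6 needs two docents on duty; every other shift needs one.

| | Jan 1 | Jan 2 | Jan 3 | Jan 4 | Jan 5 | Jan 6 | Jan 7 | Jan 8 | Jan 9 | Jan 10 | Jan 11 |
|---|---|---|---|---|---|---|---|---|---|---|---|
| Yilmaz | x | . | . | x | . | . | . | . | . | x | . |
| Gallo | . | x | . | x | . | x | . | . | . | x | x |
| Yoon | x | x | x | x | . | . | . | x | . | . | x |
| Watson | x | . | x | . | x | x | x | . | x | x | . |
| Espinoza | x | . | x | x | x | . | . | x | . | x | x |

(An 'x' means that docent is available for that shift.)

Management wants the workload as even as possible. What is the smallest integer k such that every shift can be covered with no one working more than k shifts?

3

With 5 docents and 12 worker-slots to fill, someone must work at least ⌈12/5⌉ = 3 shifts, so k ≥ 3.
k = 3 works: Jan 1→Yilmaz, Jan 2→Gallo, Jan 3→Yoon, Jan 4→Yilmaz, Jan 5→Espinoza, Jan 6→Gallo+Watson, Jan 7→Watson, Jan 8→Yoon, Jan 9→Watson, Jan 10→Yilmaz, Jan 11→Gallo.
Loads: Yilmaz 3, Gallo 3, Yoon 2, Watson 3, Espinoza 1 — all ≤ 3.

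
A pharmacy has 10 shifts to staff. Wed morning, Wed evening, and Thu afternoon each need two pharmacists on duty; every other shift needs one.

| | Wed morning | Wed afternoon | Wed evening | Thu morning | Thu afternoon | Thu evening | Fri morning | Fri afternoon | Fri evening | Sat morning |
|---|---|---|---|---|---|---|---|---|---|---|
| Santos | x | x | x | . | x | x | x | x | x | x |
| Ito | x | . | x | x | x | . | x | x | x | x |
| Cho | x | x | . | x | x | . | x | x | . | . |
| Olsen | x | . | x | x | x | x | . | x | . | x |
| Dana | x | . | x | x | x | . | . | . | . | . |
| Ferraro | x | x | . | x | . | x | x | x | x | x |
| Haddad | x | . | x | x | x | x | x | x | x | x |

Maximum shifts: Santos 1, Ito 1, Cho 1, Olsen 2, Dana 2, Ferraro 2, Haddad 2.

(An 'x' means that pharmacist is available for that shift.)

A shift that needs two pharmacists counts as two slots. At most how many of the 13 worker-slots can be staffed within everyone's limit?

11

Total capacity across all pharmacists is 1+1+1+2+2+2+2 = 11, and 13 slots are needed, so at most 11 can be filled.
An assignment achieving 11: Wed morning→Haddad, Wed afternoon→Santos, Wed evening→Olsen+Dana, Thu morning→Dana, Thu afternoon→Haddad, Thu evening→Olsen, Fri morning→Cho, Fri afternoon→Ferraro, Fri evening→Ito, Sat morning→Ferraro.
Loads: Santos 1/1, Ito 1/1, Cho 1/1, Olsen 2/2, Dana 2/2, Ferraro 2/2, Haddad 2/2.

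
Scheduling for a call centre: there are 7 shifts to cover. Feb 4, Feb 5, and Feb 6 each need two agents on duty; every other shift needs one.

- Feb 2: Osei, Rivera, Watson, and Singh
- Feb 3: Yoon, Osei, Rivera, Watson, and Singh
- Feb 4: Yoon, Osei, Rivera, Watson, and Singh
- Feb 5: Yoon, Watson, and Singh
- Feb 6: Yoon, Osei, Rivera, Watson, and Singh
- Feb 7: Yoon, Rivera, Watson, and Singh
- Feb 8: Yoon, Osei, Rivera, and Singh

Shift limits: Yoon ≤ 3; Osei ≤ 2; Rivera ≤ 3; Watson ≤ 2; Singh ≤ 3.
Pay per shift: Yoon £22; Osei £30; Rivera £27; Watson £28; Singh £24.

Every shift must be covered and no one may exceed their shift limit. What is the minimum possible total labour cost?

£247

Picking the cheapest available agent for each shift independently would cost £228, but that ignores the shift limits.
An optimal schedule: Feb 2→Singh, Feb 3→Rivera, Feb 4→Singh+Rivera, Feb 5→Yoon+Singh, Feb 6→Rivera+Watson, Feb 7→Yoon, Feb 8→Yoon.
Total: 24 + 27 + 24 + 27 + 22 + 24 + 27 + 28 + 22 + 22 = £247.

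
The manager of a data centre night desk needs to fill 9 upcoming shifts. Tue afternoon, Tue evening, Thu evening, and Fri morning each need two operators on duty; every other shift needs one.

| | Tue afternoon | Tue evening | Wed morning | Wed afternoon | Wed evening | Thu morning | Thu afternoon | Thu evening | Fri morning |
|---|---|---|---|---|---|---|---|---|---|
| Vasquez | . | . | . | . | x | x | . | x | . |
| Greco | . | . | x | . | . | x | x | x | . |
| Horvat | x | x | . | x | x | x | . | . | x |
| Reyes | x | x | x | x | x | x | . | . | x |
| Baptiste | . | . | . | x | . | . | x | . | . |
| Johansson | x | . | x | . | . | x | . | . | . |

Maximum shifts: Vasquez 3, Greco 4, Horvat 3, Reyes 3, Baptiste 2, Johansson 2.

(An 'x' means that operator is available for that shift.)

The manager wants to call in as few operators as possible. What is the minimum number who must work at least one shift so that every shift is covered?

13 slots to fill and no one can take more than 4, so at least ⌈13/4⌉ = 4 operators are needed.
No set of 4 operators can cover every shift (each such set leaves at least one shift with no one available or exceeds a cap).
Vasquez, Greco, Horvat, Reyes, and Baptiste alone can cover everything: Tue afternoon→Horvat+Reyes, Tue evening→Horvat+Reyes, Wed morning→Greco, Wed afternoon→Baptiste, Wed evening→Vasquez, Thu morning→Vasquez, Thu afternoon→Greco, Thu evening→Vasquez+Greco, Fri morning→Horvat+Reyes.

5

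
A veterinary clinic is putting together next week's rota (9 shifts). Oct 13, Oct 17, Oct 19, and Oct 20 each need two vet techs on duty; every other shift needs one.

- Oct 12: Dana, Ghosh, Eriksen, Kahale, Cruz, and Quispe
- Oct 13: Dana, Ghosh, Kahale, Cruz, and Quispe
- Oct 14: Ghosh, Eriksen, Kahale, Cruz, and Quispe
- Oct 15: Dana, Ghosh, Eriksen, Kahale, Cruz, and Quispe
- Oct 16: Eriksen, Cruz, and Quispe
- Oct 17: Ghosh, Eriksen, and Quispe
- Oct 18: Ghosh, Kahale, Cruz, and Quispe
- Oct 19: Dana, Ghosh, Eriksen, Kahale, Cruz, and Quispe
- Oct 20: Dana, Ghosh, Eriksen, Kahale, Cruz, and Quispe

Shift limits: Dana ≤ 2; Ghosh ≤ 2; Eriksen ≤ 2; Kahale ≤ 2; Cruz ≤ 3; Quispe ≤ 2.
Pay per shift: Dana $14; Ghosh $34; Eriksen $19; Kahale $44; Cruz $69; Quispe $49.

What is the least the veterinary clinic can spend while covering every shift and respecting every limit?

Picking the cheapest available vet tech for each shift independently would cost $267, but that ignores the shift limits.
An optimal schedule: Oct 12→Dana, Oct 13→Kahale+Cruz, Oct 14→Kahale, Oct 15→Dana, Oct 16→Eriksen, Oct 17→Ghosh+Eriksen, Oct 18→Ghosh, Oct 19→Cruz+Quispe, Oct 20→Cruz+Quispe.
Total: 14 + 44 + 69 + 44 + 14 + 19 + 34 + 19 + 34 + 69 + 49 + 69 + 49 = $527.

$527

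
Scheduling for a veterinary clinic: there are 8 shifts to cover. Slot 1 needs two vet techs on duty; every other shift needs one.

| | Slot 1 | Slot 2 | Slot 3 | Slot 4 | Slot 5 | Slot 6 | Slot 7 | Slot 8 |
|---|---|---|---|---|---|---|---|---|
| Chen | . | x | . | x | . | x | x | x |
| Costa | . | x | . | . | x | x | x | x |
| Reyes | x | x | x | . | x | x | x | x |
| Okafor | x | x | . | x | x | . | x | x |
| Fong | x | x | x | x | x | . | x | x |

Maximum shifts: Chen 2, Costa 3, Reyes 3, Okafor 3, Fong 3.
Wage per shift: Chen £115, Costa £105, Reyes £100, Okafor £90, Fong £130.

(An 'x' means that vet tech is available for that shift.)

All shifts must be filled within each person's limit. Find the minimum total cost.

£885

Picking the cheapest available vet tech for each shift independently would cost £840, but that ignores the shift limits.
An optimal schedule: Slot 1→Okafor+Reyes, Slot 2→Costa, Slot 3→Reyes, Slot 4→Okafor, Slot 5→Okafor, Slot 6→Reyes, Slot 7→Costa, Slot 8→Costa.
Total: 90 + 100 + 105 + 100 + 90 + 90 + 100 + 105 + 105 = £885.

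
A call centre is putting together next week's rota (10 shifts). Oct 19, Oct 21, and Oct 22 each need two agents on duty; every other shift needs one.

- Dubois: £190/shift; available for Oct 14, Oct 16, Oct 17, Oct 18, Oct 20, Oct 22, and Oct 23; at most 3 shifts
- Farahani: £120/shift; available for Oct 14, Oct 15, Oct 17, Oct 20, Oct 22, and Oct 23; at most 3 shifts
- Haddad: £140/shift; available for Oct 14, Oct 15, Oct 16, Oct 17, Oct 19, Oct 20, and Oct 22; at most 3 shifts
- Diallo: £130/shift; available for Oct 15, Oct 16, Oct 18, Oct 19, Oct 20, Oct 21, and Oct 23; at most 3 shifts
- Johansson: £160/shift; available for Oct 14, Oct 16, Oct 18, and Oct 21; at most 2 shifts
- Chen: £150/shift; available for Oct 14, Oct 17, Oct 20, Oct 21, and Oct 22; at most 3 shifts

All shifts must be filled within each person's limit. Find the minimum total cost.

£1780

Oct 19 can only be covered by Haddad and Diallo, so that assignment is forced.
Picking the cheapest available agent for each shift independently would cost £1670, but that ignores the shift limits.
An optimal schedule: Oct 14→Johansson, Oct 15→Farahani, Oct 16→Haddad, Oct 17→Farahani, Oct 18→Diallo, Oct 19→Diallo+Haddad, Oct 20→Chen, Oct 21→Diallo+Chen, Oct 22→Haddad+Chen, Oct 23→Farahani.
Total: 160 + 120 + 140 + 120 + 130 + 130 + 140 + 150 + 130 + 150 + 140 + 150 + 120 = £1780.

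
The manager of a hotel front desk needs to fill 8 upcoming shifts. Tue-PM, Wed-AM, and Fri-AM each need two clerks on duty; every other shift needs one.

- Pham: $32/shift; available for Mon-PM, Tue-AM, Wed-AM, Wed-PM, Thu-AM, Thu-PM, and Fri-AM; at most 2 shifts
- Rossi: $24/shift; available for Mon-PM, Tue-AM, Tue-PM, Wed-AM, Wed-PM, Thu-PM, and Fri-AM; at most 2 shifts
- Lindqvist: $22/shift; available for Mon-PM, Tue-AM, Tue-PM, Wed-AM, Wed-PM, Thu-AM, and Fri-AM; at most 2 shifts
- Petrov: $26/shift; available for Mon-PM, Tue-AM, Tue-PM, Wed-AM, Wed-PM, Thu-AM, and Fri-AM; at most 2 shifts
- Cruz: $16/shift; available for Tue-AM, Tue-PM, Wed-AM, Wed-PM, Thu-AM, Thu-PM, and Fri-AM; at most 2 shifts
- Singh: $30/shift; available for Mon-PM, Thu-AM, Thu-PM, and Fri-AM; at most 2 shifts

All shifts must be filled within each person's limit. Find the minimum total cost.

Picking the cheapest available clerk for each shift independently would cost $200, but that ignores the shift limits.
An optimal schedule: Mon-PM→Lindqvist, Tue-AM→Cruz, Tue-PM→Rossi+Petrov, Wed-AM→Rossi+Petrov, Wed-PM→Lindqvist, Thu-AM→Singh, Thu-PM→Cruz, Fri-AM→Singh+Pham.
Total: 22 + 16 + 24 + 26 + 24 + 26 + 22 + 30 + 16 + 30 + 32 = $268.

$268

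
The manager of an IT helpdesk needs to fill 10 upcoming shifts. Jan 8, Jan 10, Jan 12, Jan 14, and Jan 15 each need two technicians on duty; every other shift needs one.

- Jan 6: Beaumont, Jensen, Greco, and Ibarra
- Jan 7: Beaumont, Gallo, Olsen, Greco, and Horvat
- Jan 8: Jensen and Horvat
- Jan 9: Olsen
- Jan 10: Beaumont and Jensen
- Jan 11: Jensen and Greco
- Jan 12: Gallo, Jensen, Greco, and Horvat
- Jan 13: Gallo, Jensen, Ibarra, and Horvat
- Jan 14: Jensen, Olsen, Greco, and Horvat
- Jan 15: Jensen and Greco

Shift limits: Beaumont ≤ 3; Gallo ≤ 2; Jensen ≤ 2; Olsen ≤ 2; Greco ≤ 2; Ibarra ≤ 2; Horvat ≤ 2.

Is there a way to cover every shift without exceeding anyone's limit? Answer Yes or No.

Total capacity is 15 and 15 slots are needed, so capacity alone doesn't rule it out.
Shifts {Jan 8, Jan 10, Jan 15} need 6 worker-slots in total, but the technicians available for any of those shifts (Beaumont, Jensen, Greco, and Horvat) can supply at most 5 among them. So no valid schedule exists.

No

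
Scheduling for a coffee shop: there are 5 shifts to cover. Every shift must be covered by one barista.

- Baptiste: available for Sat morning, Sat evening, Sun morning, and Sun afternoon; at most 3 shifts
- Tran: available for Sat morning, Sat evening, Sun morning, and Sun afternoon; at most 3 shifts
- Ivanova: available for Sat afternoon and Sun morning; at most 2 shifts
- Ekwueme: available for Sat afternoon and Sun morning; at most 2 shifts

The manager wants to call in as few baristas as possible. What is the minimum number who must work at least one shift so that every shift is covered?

5 slots to fill and no one can take more than 3, so at least ⌈5/3⌉ = 2 baristas are needed.
Baptiste and Ivanova alone can cover everything: Sat morning→Baptiste, Sat afternoon→Ivanova, Sat evening→Baptiste, Sun morning→Ivanova, Sun afternoon→Baptiste.

2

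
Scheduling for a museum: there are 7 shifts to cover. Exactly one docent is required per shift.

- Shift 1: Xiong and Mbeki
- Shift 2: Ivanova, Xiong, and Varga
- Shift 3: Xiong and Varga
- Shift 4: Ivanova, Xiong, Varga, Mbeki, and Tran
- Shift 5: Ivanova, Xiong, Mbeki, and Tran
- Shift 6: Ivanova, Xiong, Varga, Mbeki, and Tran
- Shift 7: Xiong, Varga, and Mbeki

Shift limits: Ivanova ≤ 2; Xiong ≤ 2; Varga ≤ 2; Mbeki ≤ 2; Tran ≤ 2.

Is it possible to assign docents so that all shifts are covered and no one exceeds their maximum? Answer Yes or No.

Yes

One valid schedule: Shift 1→Xiong, Shift 2→Ivanova, Shift 3→Xiong, Shift 4→Varga, Shift 5→Ivanova, Shift 6→Mbeki, Shift 7→Varga.
Loads: Ivanova 2/2, Xiong 2/2, Varga 2/2, Mbeki 1/2, Tran 0/2 — all within limits.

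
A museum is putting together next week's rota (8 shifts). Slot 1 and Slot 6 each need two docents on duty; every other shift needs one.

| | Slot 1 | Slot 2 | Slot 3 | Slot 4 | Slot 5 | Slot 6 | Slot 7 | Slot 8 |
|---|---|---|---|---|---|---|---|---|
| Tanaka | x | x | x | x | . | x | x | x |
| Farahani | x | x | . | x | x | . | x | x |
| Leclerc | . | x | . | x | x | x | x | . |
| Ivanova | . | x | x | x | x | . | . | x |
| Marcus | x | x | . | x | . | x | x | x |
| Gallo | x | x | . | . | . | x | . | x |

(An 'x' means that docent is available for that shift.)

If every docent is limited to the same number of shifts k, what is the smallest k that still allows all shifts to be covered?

With 6 docents and 10 worker-slots to fill, someone must work at least ⌈10/6⌉ = 2 shifts, so k ≥ 2.
k = 2 works: Slot 1→Marcus+Gallo, Slot 2→Leclerc, Slot 3→Tanaka, Slot 4→Farahani, Slot 5→Farahani, Slot 6→Leclerc+Marcus, Slot 7→Tanaka, Slot 8→Ivanova.
Loads: Tanaka 2, Farahani 2, Leclerc 2, Ivanova 1, Marcus 2, Gallo 1 — all ≤ 2.

2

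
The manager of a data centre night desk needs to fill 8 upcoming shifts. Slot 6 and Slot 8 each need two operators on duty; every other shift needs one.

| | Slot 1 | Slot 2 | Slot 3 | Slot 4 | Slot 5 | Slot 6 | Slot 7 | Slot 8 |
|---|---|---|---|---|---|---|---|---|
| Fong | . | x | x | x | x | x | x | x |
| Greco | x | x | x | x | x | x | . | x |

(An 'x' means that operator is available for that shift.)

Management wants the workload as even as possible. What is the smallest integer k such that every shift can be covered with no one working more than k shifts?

5

With 2 operators and 10 worker-slots to fill, someone must work at least ⌈10/2⌉ = 5 shifts, so k ≥ 5.
k = 5 works: Slot 1→Greco, Slot 2→Fong, Slot 3→Fong, Slot 4→Greco, Slot 5→Greco, Slot 6→Fong+Greco, Slot 7→Fong, Slot 8→Fong+Greco.
Loads: Fong 5, Greco 5 — all ≤ 5.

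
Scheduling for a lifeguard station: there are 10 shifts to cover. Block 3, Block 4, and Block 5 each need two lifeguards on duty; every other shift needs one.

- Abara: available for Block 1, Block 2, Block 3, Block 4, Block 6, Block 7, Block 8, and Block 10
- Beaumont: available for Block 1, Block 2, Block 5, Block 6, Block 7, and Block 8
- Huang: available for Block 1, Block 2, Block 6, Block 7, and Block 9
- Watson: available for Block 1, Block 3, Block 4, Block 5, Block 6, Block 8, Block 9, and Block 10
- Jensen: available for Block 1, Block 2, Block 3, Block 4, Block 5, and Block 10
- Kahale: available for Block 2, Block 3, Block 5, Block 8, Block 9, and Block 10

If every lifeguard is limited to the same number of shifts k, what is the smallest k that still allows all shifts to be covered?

3

With 6 lifeguards and 13 worker-slots to fill, someone must work at least ⌈13/6⌉ = 3 shifts, so k ≥ 3.
k = 3 works: Block 1→Beaumont, Block 2→Beaumont, Block 3→Watson+Jensen, Block 4→Abara+Watson, Block 5→Jensen+Kahale, Block 6→Abara, Block 7→Abara, Block 8→Beaumont, Block 9→Huang, Block 10→Watson.
Loads: Abara 3, Beaumont 3, Huang 1, Watson 3, Jensen 2, Kahale 1 — all ≤ 3.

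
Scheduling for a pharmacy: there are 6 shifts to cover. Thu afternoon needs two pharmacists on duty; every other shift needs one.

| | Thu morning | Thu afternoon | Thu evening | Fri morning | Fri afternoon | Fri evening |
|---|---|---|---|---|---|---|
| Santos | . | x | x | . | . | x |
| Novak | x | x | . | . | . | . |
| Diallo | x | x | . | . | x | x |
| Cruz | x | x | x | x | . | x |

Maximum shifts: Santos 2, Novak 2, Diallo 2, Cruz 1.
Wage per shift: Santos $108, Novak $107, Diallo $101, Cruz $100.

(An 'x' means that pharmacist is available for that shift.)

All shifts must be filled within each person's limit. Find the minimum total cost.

$732

Fri morning can only be covered by Cruz, so that assignment is forced.
Fri afternoon can only be covered by Diallo, so that assignment is forced.
Picking the cheapest available pharmacist for each shift independently would cost $702, but that ignores the shift limits.
An optimal schedule: Thu morning→Novak, Thu afternoon→Novak+Diallo, Thu evening→Santos, Fri morning→Cruz, Fri afternoon→Diallo, Fri evening→Santos.
Total: 107 + 107 + 101 + 108 + 100 + 101 + 108 = $732.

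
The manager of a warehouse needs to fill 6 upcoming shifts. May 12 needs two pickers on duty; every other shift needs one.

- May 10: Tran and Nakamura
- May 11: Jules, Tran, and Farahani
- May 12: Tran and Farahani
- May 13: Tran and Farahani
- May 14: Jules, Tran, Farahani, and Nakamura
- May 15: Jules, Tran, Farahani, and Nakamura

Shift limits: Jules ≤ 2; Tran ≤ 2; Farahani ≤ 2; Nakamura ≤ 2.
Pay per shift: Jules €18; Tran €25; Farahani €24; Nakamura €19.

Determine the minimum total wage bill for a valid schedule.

May 12 can only be covered by Tran and Farahani, so that assignment is forced.
Picking the cheapest available picker for each shift independently would cost €146, but that ignores the shift limits.
An optimal schedule: May 10→Nakamura, May 11→Jules, May 12→Farahani+Tran, May 13→Farahani, May 14→Jules, May 15→Nakamura.
Total: 19 + 18 + 24 + 25 + 24 + 18 + 19 = €147.

€147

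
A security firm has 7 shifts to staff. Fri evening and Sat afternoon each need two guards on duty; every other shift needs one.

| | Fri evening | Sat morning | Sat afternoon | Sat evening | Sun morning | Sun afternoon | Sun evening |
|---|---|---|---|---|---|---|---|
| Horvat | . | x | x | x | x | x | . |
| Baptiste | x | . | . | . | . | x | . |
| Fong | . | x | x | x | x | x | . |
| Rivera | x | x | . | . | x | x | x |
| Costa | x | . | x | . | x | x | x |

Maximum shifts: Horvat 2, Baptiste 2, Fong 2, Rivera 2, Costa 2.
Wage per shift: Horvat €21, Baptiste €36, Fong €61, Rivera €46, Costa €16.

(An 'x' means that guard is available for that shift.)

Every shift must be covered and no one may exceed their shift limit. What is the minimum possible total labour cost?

€299

Picking the cheapest available guard for each shift independently would cost €179, but that ignores the shift limits.
An optimal schedule: Fri evening→Costa+Baptiste, Sat morning→Rivera, Sat afternoon→Horvat+Fong, Sat evening→Horvat, Sun morning→Rivera, Sun afternoon→Baptiste, Sun evening→Costa.
Total: 16 + 36 + 46 + 21 + 61 + 21 + 46 + 36 + 16 = €299.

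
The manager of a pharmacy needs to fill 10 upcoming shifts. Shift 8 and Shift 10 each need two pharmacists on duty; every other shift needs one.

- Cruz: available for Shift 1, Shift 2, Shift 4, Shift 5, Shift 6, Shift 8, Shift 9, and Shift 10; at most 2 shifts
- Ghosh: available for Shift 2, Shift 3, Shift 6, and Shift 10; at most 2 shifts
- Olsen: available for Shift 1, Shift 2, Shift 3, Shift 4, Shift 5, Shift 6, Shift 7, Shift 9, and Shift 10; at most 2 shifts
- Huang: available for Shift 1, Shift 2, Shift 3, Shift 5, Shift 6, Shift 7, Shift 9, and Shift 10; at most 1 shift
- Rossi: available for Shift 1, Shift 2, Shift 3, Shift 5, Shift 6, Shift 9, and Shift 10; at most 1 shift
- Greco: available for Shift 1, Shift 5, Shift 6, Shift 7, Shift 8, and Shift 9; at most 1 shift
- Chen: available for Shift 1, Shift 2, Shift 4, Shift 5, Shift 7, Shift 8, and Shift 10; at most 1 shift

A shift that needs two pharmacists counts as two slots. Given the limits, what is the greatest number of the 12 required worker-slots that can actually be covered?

Total capacity across all pharmacists is 2+2+2+1+1+1+1 = 10, and 12 slots are needed, so at most 10 can be filled.
An assignment achieving 10: Shift 1→Huang, Shift 2→Ghosh, Shift 3→Ghosh, Shift 4→Cruz, Shift 5→Rossi, Shift 7→Olsen, Shift 8→Cruz+Greco, Shift 9→Olsen, Shift 10→Chen.
Loads: Cruz 2/2, Ghosh 2/2, Olsen 2/2, Huang 1/1, Rossi 1/1, Greco 1/1, Chen 1/1.

10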